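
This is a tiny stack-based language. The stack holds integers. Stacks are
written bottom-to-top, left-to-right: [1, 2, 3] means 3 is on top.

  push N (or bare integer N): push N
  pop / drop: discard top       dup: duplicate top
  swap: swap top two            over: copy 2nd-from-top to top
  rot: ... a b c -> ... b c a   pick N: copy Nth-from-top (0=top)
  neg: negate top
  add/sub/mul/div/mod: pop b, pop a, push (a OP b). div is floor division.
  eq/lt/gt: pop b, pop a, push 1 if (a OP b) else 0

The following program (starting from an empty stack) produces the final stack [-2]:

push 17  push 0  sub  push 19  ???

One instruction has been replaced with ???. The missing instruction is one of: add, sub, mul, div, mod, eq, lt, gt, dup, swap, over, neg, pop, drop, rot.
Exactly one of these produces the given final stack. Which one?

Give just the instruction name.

Stack before ???: [17, 19]
Stack after ???:  [-2]
The instruction that transforms [17, 19] -> [-2] is: sub

Answer: sub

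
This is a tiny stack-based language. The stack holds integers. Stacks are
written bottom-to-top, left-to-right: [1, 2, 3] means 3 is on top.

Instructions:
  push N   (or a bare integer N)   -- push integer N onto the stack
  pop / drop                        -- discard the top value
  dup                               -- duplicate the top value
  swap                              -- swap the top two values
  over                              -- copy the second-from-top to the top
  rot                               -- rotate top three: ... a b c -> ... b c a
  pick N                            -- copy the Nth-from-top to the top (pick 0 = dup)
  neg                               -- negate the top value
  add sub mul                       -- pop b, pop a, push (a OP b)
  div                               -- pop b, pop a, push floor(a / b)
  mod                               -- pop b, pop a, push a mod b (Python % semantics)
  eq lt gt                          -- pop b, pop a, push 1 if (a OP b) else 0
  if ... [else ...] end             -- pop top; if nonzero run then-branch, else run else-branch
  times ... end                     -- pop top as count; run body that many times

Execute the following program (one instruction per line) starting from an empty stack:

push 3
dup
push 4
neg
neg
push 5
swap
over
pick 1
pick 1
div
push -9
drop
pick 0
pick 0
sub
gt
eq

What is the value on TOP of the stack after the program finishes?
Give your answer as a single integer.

After 'push 3': [3]
After 'dup': [3, 3]
After 'push 4': [3, 3, 4]
After 'neg': [3, 3, -4]
After 'neg': [3, 3, 4]
After 'push 5': [3, 3, 4, 5]
After 'swap': [3, 3, 5, 4]
After 'over': [3, 3, 5, 4, 5]
After 'pick 1': [3, 3, 5, 4, 5, 4]
After 'pick 1': [3, 3, 5, 4, 5, 4, 5]
After 'div': [3, 3, 5, 4, 5, 0]
After 'push -9': [3, 3, 5, 4, 5, 0, -9]
After 'drop': [3, 3, 5, 4, 5, 0]
After 'pick 0': [3, 3, 5, 4, 5, 0, 0]
After 'pick 0': [3, 3, 5, 4, 5, 0, 0, 0]
After 'sub': [3, 3, 5, 4, 5, 0, 0]
After 'gt': [3, 3, 5, 4, 5, 0]
After 'eq': [3, 3, 5, 4, 0]

Answer: 0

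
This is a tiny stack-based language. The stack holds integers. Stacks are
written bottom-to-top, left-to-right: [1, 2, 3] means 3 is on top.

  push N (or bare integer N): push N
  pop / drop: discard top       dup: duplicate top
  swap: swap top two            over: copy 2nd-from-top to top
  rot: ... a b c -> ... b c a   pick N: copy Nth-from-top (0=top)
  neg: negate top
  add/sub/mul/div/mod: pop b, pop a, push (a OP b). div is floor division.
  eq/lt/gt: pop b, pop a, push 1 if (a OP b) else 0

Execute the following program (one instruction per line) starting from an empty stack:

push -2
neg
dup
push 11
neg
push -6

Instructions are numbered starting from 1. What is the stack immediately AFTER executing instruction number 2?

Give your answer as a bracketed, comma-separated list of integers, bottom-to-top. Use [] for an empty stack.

Step 1 ('push -2'): [-2]
Step 2 ('neg'): [2]

Answer: [2]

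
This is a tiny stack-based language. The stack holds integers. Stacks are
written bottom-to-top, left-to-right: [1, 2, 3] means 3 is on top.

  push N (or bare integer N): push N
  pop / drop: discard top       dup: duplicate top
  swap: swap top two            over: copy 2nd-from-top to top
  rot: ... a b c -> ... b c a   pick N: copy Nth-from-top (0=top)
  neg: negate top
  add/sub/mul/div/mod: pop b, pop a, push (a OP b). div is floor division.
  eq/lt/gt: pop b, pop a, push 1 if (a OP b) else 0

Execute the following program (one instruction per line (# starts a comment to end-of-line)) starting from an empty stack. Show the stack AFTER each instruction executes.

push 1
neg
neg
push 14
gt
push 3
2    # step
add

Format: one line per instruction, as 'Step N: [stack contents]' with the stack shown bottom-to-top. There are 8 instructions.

Step 1: [1]
Step 2: [-1]
Step 3: [1]
Step 4: [1, 14]
Step 5: [0]
Step 6: [0, 3]
Step 7: [0, 3, 2]
Step 8: [0, 5]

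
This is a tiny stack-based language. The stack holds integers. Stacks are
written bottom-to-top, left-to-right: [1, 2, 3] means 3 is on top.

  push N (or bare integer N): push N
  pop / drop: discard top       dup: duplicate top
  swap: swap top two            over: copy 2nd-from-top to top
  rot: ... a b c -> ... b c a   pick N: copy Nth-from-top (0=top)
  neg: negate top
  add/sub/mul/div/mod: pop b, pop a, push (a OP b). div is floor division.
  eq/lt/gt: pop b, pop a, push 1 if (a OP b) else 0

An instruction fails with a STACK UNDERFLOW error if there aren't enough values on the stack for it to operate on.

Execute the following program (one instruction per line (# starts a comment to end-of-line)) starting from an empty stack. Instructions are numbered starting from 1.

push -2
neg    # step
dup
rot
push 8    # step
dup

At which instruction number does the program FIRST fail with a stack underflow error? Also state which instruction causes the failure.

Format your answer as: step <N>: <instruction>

Step 1 ('push -2'): stack = [-2], depth = 1
Step 2 ('neg'): stack = [2], depth = 1
Step 3 ('dup'): stack = [2, 2], depth = 2
Step 4 ('rot'): needs 3 value(s) but depth is 2 — STACK UNDERFLOW

Answer: step 4: rot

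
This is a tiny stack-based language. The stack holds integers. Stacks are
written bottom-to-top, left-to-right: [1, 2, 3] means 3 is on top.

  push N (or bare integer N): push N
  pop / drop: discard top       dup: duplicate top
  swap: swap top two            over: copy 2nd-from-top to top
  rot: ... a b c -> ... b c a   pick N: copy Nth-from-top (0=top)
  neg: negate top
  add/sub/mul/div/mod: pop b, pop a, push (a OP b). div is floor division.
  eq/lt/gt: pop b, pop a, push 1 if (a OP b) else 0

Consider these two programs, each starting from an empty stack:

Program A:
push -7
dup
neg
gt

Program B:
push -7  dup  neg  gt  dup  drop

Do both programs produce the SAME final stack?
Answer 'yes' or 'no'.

Answer: yes

Derivation:
Program A trace:
  After 'push -7': [-7]
  After 'dup': [-7, -7]
  After 'neg': [-7, 7]
  After 'gt': [0]
Program A final stack: [0]

Program B trace:
  After 'push -7': [-7]
  After 'dup': [-7, -7]
  After 'neg': [-7, 7]
  After 'gt': [0]
  After 'dup': [0, 0]
  After 'drop': [0]
Program B final stack: [0]
Same: yes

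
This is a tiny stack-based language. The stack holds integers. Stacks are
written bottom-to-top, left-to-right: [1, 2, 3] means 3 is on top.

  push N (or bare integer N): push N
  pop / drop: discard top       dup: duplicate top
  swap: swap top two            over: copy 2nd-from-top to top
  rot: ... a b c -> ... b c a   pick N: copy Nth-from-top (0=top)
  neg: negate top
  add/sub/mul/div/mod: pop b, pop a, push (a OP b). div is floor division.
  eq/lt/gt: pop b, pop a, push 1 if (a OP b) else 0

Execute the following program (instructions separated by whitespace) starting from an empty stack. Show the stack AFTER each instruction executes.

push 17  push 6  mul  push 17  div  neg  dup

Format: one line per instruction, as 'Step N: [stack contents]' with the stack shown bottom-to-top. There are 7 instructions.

Step 1: [17]
Step 2: [17, 6]
Step 3: [102]
Step 4: [102, 17]
Step 5: [6]
Step 6: [-6]
Step 7: [-6, -6]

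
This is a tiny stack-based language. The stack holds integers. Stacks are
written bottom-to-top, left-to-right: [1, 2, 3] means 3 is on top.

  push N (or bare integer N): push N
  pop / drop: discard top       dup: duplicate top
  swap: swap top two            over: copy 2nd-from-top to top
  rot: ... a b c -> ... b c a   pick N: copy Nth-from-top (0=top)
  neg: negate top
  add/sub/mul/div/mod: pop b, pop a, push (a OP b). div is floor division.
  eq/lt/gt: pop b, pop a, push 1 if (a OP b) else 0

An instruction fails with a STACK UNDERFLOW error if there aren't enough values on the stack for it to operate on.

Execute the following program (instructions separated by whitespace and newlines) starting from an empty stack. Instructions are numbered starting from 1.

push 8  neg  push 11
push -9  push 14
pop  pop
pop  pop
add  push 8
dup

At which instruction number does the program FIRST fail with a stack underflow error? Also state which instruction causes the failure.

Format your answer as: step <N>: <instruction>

Answer: step 10: add

Derivation:
Step 1 ('push 8'): stack = [8], depth = 1
Step 2 ('neg'): stack = [-8], depth = 1
Step 3 ('push 11'): stack = [-8, 11], depth = 2
Step 4 ('push -9'): stack = [-8, 11, -9], depth = 3
Step 5 ('push 14'): stack = [-8, 11, -9, 14], depth = 4
Step 6 ('pop'): stack = [-8, 11, -9], depth = 3
Step 7 ('pop'): stack = [-8, 11], depth = 2
Step 8 ('pop'): stack = [-8], depth = 1
Step 9 ('pop'): stack = [], depth = 0
Step 10 ('add'): needs 2 value(s) but depth is 0 — STACK UNDERFLOW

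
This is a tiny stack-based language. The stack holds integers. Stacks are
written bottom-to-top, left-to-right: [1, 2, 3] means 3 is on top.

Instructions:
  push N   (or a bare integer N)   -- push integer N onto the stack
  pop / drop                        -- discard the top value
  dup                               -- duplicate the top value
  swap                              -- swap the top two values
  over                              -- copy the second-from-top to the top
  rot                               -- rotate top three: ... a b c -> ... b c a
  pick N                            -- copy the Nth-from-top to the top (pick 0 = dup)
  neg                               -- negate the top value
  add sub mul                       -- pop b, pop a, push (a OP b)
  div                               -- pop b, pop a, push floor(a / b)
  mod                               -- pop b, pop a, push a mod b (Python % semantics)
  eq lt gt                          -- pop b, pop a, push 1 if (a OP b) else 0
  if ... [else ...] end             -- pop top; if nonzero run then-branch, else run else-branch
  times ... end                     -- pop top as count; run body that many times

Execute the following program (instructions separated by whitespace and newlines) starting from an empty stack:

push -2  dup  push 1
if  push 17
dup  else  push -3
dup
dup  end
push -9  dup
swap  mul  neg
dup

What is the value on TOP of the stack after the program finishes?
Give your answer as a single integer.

Answer: -81

Derivation:
After 'push -2': [-2]
After 'dup': [-2, -2]
After 'push 1': [-2, -2, 1]
After 'if': [-2, -2]
After 'push 17': [-2, -2, 17]
After 'dup': [-2, -2, 17, 17]
After 'push -9': [-2, -2, 17, 17, -9]
After 'dup': [-2, -2, 17, 17, -9, -9]
After 'swap': [-2, -2, 17, 17, -9, -9]
After 'mul': [-2, -2, 17, 17, 81]
After 'neg': [-2, -2, 17, 17, -81]
After 'dup': [-2, -2, 17, 17, -81, -81]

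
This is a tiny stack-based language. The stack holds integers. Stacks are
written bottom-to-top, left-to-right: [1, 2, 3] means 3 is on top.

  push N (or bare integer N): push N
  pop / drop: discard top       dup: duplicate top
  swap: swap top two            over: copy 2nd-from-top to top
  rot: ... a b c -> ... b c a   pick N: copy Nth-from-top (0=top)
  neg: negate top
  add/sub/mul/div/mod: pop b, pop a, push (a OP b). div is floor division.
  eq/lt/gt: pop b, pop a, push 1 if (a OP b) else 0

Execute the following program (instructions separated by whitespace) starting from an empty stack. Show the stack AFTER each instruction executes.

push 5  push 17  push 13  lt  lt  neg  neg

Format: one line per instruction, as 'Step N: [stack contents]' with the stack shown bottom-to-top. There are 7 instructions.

Step 1: [5]
Step 2: [5, 17]
Step 3: [5, 17, 13]
Step 4: [5, 0]
Step 5: [0]
Step 6: [0]
Step 7: [0]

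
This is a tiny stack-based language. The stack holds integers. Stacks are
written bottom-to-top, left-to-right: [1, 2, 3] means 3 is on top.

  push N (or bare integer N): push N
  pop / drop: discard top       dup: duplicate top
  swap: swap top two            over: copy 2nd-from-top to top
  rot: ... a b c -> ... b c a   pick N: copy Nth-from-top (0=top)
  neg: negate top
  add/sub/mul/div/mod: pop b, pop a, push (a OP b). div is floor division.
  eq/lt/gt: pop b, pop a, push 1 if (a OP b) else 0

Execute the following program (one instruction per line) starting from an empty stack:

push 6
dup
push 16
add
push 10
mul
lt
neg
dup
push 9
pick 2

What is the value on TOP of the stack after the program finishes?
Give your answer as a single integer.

After 'push 6': [6]
After 'dup': [6, 6]
After 'push 16': [6, 6, 16]
After 'add': [6, 22]
After 'push 10': [6, 22, 10]
After 'mul': [6, 220]
After 'lt': [1]
After 'neg': [-1]
After 'dup': [-1, -1]
After 'push 9': [-1, -1, 9]
After 'pick 2': [-1, -1, 9, -1]

Answer: -1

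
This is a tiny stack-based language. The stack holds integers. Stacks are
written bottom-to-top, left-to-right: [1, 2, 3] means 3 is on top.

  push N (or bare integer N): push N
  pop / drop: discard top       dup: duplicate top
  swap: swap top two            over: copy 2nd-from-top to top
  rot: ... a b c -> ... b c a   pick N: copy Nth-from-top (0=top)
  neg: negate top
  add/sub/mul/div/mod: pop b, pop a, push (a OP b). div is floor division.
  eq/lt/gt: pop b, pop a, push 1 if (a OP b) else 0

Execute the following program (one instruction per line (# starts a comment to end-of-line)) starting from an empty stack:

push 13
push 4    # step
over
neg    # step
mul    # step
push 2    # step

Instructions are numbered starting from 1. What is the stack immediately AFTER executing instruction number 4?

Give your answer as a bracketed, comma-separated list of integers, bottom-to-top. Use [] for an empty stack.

Answer: [13, 4, -13]

Derivation:
Step 1 ('push 13'): [13]
Step 2 ('push 4'): [13, 4]
Step 3 ('over'): [13, 4, 13]
Step 4 ('neg'): [13, 4, -13]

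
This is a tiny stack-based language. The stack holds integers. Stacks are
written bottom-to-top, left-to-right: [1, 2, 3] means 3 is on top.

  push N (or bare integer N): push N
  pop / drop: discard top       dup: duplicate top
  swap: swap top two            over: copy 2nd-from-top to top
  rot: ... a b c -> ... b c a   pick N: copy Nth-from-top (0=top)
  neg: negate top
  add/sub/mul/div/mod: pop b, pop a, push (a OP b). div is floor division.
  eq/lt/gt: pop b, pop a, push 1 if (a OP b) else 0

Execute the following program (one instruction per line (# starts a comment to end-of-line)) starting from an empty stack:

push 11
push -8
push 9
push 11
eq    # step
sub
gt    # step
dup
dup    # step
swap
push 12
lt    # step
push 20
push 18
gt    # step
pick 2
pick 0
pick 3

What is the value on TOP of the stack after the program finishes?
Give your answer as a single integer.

Answer: 1

Derivation:
After 'push 11': [11]
After 'push -8': [11, -8]
After 'push 9': [11, -8, 9]
After 'push 11': [11, -8, 9, 11]
After 'eq': [11, -8, 0]
After 'sub': [11, -8]
After 'gt': [1]
After 'dup': [1, 1]
After 'dup': [1, 1, 1]
After 'swap': [1, 1, 1]
After 'push 12': [1, 1, 1, 12]
After 'lt': [1, 1, 1]
After 'push 20': [1, 1, 1, 20]
After 'push 18': [1, 1, 1, 20, 18]
After 'gt': [1, 1, 1, 1]
After 'pick 2': [1, 1, 1, 1, 1]
After 'pick 0': [1, 1, 1, 1, 1, 1]
After 'pick 3': [1, 1, 1, 1, 1, 1, 1]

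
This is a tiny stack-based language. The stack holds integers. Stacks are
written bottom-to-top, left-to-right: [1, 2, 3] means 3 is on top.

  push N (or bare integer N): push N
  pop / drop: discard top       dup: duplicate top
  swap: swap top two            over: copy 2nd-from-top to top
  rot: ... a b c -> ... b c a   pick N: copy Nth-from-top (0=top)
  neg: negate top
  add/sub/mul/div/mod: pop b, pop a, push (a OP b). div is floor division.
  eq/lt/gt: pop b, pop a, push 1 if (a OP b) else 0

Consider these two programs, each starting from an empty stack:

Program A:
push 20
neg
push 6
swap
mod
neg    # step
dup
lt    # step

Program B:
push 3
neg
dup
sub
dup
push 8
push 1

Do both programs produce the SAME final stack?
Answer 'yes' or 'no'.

Program A trace:
  After 'push 20': [20]
  After 'neg': [-20]
  After 'push 6': [-20, 6]
  After 'swap': [6, -20]
  After 'mod': [-14]
  After 'neg': [14]
  After 'dup': [14, 14]
  After 'lt': [0]
Program A final stack: [0]

Program B trace:
  After 'push 3': [3]
  After 'neg': [-3]
  After 'dup': [-3, -3]
  After 'sub': [0]
  After 'dup': [0, 0]
  After 'push 8': [0, 0, 8]
  After 'push 1': [0, 0, 8, 1]
Program B final stack: [0, 0, 8, 1]
Same: no

Answer: no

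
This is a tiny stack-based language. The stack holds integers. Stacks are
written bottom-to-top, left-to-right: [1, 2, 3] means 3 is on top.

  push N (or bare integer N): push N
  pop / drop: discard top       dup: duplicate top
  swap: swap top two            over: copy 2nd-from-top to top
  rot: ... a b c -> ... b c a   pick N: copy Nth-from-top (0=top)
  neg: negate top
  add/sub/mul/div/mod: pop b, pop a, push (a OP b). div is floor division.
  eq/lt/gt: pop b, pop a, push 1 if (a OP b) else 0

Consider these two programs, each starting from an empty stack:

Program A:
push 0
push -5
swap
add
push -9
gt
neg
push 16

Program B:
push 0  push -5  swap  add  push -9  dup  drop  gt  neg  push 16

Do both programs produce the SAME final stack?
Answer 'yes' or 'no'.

Program A trace:
  After 'push 0': [0]
  After 'push -5': [0, -5]
  After 'swap': [-5, 0]
  After 'add': [-5]
  After 'push -9': [-5, -9]
  After 'gt': [1]
  After 'neg': [-1]
  After 'push 16': [-1, 16]
Program A final stack: [-1, 16]

Program B trace:
  After 'push 0': [0]
  After 'push -5': [0, -5]
  After 'swap': [-5, 0]
  After 'add': [-5]
  After 'push -9': [-5, -9]
  After 'dup': [-5, -9, -9]
  After 'drop': [-5, -9]
  After 'gt': [1]
  After 'neg': [-1]
  After 'push 16': [-1, 16]
Program B final stack: [-1, 16]
Same: yes

Answer: yes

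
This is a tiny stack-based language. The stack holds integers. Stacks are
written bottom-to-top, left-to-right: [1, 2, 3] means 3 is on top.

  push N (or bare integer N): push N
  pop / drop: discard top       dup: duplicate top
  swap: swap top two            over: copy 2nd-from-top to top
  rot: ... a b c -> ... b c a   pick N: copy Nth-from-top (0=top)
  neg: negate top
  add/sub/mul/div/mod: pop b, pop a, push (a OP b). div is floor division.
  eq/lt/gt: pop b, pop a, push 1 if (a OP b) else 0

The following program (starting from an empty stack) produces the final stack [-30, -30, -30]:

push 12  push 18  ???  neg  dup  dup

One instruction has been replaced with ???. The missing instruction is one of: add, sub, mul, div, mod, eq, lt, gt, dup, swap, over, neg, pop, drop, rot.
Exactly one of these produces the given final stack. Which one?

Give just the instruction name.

Answer: add

Derivation:
Stack before ???: [12, 18]
Stack after ???:  [30]
The instruction that transforms [12, 18] -> [30] is: add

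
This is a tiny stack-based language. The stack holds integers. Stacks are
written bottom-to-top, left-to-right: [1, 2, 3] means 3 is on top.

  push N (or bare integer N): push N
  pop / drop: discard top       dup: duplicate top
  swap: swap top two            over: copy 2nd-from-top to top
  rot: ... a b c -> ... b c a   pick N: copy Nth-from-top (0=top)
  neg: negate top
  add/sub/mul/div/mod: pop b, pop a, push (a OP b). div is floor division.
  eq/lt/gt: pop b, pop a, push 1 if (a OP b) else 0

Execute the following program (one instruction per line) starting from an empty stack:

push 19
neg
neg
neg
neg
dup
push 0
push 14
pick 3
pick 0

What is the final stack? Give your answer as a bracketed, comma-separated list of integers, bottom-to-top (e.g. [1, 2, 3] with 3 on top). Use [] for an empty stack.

After 'push 19': [19]
After 'neg': [-19]
After 'neg': [19]
After 'neg': [-19]
After 'neg': [19]
After 'dup': [19, 19]
After 'push 0': [19, 19, 0]
After 'push 14': [19, 19, 0, 14]
After 'pick 3': [19, 19, 0, 14, 19]
After 'pick 0': [19, 19, 0, 14, 19, 19]

Answer: [19, 19, 0, 14, 19, 19]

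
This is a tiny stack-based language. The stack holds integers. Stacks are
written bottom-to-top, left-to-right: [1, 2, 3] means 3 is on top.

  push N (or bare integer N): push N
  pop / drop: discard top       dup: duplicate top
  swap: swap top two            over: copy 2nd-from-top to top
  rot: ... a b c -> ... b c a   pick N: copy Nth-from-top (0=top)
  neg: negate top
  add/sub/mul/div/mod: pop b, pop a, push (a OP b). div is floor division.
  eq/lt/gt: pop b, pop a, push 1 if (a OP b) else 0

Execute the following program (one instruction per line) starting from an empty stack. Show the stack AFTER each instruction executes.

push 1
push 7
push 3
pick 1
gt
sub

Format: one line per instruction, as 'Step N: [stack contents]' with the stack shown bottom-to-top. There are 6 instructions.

Step 1: [1]
Step 2: [1, 7]
Step 3: [1, 7, 3]
Step 4: [1, 7, 3, 7]
Step 5: [1, 7, 0]
Step 6: [1, 7]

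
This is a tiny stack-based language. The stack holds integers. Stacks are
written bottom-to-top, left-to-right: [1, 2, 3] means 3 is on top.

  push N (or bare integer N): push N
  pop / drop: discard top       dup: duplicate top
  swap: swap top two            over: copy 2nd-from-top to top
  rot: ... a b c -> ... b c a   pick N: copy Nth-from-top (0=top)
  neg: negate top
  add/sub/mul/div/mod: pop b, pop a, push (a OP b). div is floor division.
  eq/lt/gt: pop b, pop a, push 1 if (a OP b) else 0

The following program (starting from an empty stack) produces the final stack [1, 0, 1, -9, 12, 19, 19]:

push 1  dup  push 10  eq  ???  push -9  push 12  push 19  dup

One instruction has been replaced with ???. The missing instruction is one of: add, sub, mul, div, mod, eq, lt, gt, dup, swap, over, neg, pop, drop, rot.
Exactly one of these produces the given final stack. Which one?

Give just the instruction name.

Stack before ???: [1, 0]
Stack after ???:  [1, 0, 1]
The instruction that transforms [1, 0] -> [1, 0, 1] is: over

Answer: over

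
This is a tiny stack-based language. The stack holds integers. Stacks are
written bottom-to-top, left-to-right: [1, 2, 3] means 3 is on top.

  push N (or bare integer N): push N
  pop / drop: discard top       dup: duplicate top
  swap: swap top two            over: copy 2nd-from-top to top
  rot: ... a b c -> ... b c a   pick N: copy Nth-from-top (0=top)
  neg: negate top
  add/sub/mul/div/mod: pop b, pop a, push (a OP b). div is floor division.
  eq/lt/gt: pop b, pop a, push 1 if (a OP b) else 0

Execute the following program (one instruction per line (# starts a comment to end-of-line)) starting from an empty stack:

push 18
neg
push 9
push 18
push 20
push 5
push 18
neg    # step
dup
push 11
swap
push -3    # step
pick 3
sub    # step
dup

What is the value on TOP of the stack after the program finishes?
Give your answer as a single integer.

Answer: 15

Derivation:
After 'push 18': [18]
After 'neg': [-18]
After 'push 9': [-18, 9]
After 'push 18': [-18, 9, 18]
After 'push 20': [-18, 9, 18, 20]
After 'push 5': [-18, 9, 18, 20, 5]
After 'push 18': [-18, 9, 18, 20, 5, 18]
After 'neg': [-18, 9, 18, 20, 5, -18]
After 'dup': [-18, 9, 18, 20, 5, -18, -18]
After 'push 11': [-18, 9, 18, 20, 5, -18, -18, 11]
After 'swap': [-18, 9, 18, 20, 5, -18, 11, -18]
After 'push -3': [-18, 9, 18, 20, 5, -18, 11, -18, -3]
After 'pick 3': [-18, 9, 18, 20, 5, -18, 11, -18, -3, -18]
After 'sub': [-18, 9, 18, 20, 5, -18, 11, -18, 15]
After 'dup': [-18, 9, 18, 20, 5, -18, 11, -18, 15, 15]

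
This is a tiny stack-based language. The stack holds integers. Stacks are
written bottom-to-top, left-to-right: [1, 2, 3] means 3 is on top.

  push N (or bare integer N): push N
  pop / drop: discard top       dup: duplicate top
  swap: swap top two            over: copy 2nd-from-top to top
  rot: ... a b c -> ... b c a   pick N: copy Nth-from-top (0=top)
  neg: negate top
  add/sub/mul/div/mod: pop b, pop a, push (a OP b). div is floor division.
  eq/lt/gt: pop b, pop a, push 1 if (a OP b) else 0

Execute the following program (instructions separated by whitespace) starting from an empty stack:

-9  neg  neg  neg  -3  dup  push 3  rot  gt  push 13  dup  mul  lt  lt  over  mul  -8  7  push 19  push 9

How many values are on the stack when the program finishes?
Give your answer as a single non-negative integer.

Answer: 6

Derivation:
After 'push -9': stack = [-9] (depth 1)
After 'neg': stack = [9] (depth 1)
After 'neg': stack = [-9] (depth 1)
After 'neg': stack = [9] (depth 1)
After 'push -3': stack = [9, -3] (depth 2)
After 'dup': stack = [9, -3, -3] (depth 3)
After 'push 3': stack = [9, -3, -3, 3] (depth 4)
After 'rot': stack = [9, -3, 3, -3] (depth 4)
After 'gt': stack = [9, -3, 1] (depth 3)
After 'push 13': stack = [9, -3, 1, 13] (depth 4)
After 'dup': stack = [9, -3, 1, 13, 13] (depth 5)
After 'mul': stack = [9, -3, 1, 169] (depth 4)
After 'lt': stack = [9, -3, 1] (depth 3)
After 'lt': stack = [9, 1] (depth 2)
After 'over': stack = [9, 1, 9] (depth 3)
After 'mul': stack = [9, 9] (depth 2)
After 'push -8': stack = [9, 9, -8] (depth 3)
After 'push 7': stack = [9, 9, -8, 7] (depth 4)
After 'push 19': stack = [9, 9, -8, 7, 19] (depth 5)
After 'push 9': stack = [9, 9, -8, 7, 19, 9] (depth 6)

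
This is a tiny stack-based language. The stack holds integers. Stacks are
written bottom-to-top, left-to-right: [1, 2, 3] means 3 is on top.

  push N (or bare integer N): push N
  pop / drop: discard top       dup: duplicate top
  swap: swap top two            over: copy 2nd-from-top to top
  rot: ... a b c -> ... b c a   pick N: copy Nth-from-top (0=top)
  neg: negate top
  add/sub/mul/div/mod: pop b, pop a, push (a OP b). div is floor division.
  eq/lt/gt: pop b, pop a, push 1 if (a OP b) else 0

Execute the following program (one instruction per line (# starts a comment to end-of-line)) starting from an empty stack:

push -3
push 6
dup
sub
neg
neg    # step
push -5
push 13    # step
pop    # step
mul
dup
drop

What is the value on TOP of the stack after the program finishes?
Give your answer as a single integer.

Answer: 0

Derivation:
After 'push -3': [-3]
After 'push 6': [-3, 6]
After 'dup': [-3, 6, 6]
After 'sub': [-3, 0]
After 'neg': [-3, 0]
After 'neg': [-3, 0]
After 'push -5': [-3, 0, -5]
After 'push 13': [-3, 0, -5, 13]
After 'pop': [-3, 0, -5]
After 'mul': [-3, 0]
After 'dup': [-3, 0, 0]
After 'drop': [-3, 0]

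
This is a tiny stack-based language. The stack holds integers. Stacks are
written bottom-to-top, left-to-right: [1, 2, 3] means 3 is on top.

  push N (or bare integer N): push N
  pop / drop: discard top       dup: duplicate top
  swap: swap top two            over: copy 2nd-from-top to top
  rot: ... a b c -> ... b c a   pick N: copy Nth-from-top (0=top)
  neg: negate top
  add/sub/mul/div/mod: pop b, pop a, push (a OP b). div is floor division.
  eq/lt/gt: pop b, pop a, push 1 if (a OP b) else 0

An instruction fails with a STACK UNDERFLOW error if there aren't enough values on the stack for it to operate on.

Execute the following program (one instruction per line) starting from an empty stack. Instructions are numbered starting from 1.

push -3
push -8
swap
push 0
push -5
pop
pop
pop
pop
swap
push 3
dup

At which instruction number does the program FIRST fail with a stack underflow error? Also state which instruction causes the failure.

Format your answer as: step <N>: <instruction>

Answer: step 10: swap

Derivation:
Step 1 ('push -3'): stack = [-3], depth = 1
Step 2 ('push -8'): stack = [-3, -8], depth = 2
Step 3 ('swap'): stack = [-8, -3], depth = 2
Step 4 ('push 0'): stack = [-8, -3, 0], depth = 3
Step 5 ('push -5'): stack = [-8, -3, 0, -5], depth = 4
Step 6 ('pop'): stack = [-8, -3, 0], depth = 3
Step 7 ('pop'): stack = [-8, -3], depth = 2
Step 8 ('pop'): stack = [-8], depth = 1
Step 9 ('pop'): stack = [], depth = 0
Step 10 ('swap'): needs 2 value(s) but depth is 0 — STACK UNDERFLOW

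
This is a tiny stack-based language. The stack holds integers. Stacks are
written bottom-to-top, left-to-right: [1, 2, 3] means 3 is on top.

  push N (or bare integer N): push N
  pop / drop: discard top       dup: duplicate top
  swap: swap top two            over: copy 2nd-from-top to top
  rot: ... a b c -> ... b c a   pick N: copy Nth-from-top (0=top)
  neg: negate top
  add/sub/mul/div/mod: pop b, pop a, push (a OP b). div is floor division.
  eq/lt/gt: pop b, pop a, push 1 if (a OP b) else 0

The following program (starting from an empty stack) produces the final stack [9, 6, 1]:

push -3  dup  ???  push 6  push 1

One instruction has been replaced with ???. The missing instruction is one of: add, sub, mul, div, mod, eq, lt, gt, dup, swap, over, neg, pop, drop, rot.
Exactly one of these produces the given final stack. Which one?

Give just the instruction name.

Answer: mul

Derivation:
Stack before ???: [-3, -3]
Stack after ???:  [9]
The instruction that transforms [-3, -3] -> [9] is: mul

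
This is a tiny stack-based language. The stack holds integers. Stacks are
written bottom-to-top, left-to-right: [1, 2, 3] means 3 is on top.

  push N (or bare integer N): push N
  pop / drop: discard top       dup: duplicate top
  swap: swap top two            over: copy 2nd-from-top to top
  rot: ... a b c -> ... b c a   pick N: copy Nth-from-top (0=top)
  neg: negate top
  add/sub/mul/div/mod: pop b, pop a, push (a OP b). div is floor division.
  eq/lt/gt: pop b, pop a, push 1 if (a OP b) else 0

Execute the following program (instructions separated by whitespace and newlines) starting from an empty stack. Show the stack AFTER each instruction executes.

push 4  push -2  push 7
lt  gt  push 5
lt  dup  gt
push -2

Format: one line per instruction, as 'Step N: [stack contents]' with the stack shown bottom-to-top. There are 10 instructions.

Step 1: [4]
Step 2: [4, -2]
Step 3: [4, -2, 7]
Step 4: [4, 1]
Step 5: [1]
Step 6: [1, 5]
Step 7: [1]
Step 8: [1, 1]
Step 9: [0]
Step 10: [0, -2]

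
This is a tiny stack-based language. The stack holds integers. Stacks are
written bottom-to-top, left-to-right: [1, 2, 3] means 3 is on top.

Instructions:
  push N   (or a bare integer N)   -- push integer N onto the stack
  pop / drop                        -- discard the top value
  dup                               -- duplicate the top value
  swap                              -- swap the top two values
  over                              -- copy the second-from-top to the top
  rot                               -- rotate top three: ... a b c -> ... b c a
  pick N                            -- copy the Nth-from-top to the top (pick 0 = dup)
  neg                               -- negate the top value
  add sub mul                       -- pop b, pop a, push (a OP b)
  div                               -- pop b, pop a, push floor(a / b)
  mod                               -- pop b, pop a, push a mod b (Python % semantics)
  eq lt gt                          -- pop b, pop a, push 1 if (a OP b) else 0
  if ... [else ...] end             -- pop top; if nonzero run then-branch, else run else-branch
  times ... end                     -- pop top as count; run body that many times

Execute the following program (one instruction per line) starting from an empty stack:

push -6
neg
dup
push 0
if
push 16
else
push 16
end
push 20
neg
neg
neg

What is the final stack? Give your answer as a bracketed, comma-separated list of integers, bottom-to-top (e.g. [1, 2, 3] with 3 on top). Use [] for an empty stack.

Answer: [6, 6, 16, -20]

Derivation:
After 'push -6': [-6]
After 'neg': [6]
After 'dup': [6, 6]
After 'push 0': [6, 6, 0]
After 'if': [6, 6]
After 'push 16': [6, 6, 16]
After 'push 20': [6, 6, 16, 20]
After 'neg': [6, 6, 16, -20]
After 'neg': [6, 6, 16, 20]
After 'neg': [6, 6, 16, -20]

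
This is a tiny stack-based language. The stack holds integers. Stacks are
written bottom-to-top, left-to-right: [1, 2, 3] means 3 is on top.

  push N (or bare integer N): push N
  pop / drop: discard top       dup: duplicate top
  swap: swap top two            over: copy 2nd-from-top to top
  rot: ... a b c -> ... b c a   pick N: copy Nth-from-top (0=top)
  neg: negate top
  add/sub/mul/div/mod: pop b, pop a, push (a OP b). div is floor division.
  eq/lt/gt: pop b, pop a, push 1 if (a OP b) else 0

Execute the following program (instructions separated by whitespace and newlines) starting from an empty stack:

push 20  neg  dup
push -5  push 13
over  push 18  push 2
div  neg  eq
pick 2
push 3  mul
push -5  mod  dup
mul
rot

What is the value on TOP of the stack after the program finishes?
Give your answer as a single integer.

After 'push 20': [20]
After 'neg': [-20]
After 'dup': [-20, -20]
After 'push -5': [-20, -20, -5]
After 'push 13': [-20, -20, -5, 13]
After 'over': [-20, -20, -5, 13, -5]
After 'push 18': [-20, -20, -5, 13, -5, 18]
After 'push 2': [-20, -20, -5, 13, -5, 18, 2]
After 'div': [-20, -20, -5, 13, -5, 9]
After 'neg': [-20, -20, -5, 13, -5, -9]
After 'eq': [-20, -20, -5, 13, 0]
After 'pick 2': [-20, -20, -5, 13, 0, -5]
After 'push 3': [-20, -20, -5, 13, 0, -5, 3]
After 'mul': [-20, -20, -5, 13, 0, -15]
After 'push -5': [-20, -20, -5, 13, 0, -15, -5]
After 'mod': [-20, -20, -5, 13, 0, 0]
After 'dup': [-20, -20, -5, 13, 0, 0, 0]
After 'mul': [-20, -20, -5, 13, 0, 0]
After 'rot': [-20, -20, -5, 0, 0, 13]

Answer: 13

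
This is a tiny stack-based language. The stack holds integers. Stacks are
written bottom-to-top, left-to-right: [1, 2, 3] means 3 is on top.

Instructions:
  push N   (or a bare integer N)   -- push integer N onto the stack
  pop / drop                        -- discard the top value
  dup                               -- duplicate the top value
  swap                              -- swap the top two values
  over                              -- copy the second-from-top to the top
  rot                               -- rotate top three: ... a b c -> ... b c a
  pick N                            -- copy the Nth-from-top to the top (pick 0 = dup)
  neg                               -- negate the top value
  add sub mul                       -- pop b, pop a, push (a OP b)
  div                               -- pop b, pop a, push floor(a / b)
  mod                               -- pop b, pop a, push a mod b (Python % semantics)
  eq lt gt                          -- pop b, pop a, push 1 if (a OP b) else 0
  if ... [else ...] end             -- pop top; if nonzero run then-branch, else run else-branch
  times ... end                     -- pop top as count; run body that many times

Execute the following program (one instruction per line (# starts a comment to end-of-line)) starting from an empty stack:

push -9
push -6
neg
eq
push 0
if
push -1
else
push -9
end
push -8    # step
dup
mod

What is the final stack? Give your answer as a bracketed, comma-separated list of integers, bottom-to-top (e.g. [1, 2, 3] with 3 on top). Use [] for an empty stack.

Answer: [0, -9, 0]

Derivation:
After 'push -9': [-9]
After 'push -6': [-9, -6]
After 'neg': [-9, 6]
After 'eq': [0]
After 'push 0': [0, 0]
After 'if': [0]
After 'push -9': [0, -9]
After 'push -8': [0, -9, -8]
After 'dup': [0, -9, -8, -8]
After 'mod': [0, -9, 0]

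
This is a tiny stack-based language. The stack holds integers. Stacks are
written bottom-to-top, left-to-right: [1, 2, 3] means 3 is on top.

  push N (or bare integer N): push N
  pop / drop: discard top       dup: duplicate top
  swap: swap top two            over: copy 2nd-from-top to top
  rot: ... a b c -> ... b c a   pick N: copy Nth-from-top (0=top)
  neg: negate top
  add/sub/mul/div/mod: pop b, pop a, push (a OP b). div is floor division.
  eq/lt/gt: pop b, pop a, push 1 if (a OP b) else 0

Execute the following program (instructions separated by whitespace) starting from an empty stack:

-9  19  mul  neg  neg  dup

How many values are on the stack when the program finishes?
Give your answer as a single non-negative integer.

Answer: 2

Derivation:
After 'push -9': stack = [-9] (depth 1)
After 'push 19': stack = [-9, 19] (depth 2)
After 'mul': stack = [-171] (depth 1)
After 'neg': stack = [171] (depth 1)
After 'neg': stack = [-171] (depth 1)
After 'dup': stack = [-171, -171] (depth 2)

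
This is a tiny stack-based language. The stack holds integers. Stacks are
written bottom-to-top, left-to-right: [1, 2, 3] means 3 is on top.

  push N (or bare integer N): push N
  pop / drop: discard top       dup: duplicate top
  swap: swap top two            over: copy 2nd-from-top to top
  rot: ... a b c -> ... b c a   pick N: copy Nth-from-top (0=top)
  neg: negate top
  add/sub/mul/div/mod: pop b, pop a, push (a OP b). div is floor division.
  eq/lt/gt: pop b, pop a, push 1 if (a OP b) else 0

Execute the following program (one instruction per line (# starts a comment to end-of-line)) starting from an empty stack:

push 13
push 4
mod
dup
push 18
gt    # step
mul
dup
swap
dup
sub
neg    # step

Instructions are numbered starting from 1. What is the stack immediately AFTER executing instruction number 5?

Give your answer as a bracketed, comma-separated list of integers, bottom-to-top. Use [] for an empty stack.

Answer: [1, 1, 18]

Derivation:
Step 1 ('push 13'): [13]
Step 2 ('push 4'): [13, 4]
Step 3 ('mod'): [1]
Step 4 ('dup'): [1, 1]
Step 5 ('push 18'): [1, 1, 18]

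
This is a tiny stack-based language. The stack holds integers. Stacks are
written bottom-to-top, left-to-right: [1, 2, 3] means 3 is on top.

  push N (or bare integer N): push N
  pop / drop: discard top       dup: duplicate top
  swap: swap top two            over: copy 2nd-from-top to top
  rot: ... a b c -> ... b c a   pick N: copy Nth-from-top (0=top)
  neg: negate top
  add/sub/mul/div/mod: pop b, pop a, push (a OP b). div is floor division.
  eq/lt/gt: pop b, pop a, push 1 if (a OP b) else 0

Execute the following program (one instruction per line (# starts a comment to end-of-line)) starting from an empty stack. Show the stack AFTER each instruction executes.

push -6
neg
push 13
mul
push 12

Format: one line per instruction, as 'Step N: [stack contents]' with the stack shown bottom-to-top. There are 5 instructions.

Step 1: [-6]
Step 2: [6]
Step 3: [6, 13]
Step 4: [78]
Step 5: [78, 12]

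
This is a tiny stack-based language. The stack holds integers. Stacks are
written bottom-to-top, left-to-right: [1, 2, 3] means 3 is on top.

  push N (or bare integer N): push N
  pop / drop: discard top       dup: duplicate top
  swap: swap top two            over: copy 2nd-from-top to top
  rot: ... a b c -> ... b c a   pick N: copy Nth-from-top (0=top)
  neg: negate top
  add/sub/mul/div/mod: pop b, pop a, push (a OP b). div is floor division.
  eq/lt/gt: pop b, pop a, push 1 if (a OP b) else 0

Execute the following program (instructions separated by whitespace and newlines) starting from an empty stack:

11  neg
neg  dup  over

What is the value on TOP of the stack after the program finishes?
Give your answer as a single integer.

After 'push 11': [11]
After 'neg': [-11]
After 'neg': [11]
After 'dup': [11, 11]
After 'over': [11, 11, 11]

Answer: 11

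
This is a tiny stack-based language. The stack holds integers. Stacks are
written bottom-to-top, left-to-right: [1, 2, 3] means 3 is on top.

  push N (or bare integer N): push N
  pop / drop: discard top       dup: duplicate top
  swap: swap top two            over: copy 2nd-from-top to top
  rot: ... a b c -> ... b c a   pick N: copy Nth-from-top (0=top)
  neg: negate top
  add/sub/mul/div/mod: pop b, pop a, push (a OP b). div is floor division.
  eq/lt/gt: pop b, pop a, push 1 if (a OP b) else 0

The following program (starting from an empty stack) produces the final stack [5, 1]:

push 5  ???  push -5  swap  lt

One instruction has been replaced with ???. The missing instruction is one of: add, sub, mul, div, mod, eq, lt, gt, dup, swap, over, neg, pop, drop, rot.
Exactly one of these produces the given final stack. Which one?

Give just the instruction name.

Stack before ???: [5]
Stack after ???:  [5, 5]
The instruction that transforms [5] -> [5, 5] is: dup

Answer: dup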